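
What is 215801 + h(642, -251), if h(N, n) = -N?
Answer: 215159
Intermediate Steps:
215801 + h(642, -251) = 215801 - 1*642 = 215801 - 642 = 215159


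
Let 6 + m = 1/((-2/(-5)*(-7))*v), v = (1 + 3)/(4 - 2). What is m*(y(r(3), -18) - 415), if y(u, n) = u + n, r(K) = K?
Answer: 37195/14 ≈ 2656.8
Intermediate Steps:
v = 2 (v = 4/2 = 4*(½) = 2)
y(u, n) = n + u
m = -173/28 (m = -6 + 1/((-2/(-5)*(-7))*2) = -6 + 1/((-2*(-⅕)*(-7))*2) = -6 + 1/(((⅖)*(-7))*2) = -6 + 1/(-14/5*2) = -6 + 1/(-28/5) = -6 - 5/28 = -173/28 ≈ -6.1786)
m*(y(r(3), -18) - 415) = -173*((-18 + 3) - 415)/28 = -173*(-15 - 415)/28 = -173/28*(-430) = 37195/14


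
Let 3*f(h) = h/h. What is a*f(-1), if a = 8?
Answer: 8/3 ≈ 2.6667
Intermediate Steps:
f(h) = ⅓ (f(h) = (h/h)/3 = (⅓)*1 = ⅓)
a*f(-1) = 8*(⅓) = 8/3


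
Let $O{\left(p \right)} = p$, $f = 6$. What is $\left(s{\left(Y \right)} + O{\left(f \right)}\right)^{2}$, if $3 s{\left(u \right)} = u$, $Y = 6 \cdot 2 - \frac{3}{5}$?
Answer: $\frac{2401}{25} \approx 96.04$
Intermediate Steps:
$Y = \frac{57}{5}$ ($Y = 12 - \frac{3}{5} = \frac{57}{5} \approx 11.4$)
$s{\left(u \right)} = \frac{u}{3}$
$\left(s{\left(Y \right)} + O{\left(f \right)}\right)^{2} = \left(\frac{1}{3} \cdot \frac{57}{5} + 6\right)^{2} = \left(\frac{19}{5} + 6\right)^{2} = \left(\frac{49}{5}\right)^{2} = \frac{2401}{25}$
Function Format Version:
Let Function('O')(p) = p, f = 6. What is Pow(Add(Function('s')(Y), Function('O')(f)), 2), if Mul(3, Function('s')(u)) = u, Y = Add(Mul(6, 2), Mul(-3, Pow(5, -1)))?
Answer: Rational(2401, 25) ≈ 96.040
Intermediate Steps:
Y = Rational(57, 5) (Y = Add(12, Mul(-3, Rational(1, 5))) = Add(12, Rational(-3, 5)) = Rational(57, 5) ≈ 11.400)
Function('s')(u) = Mul(Rational(1, 3), u)
Pow(Add(Function('s')(Y), Function('O')(f)), 2) = Pow(Add(Mul(Rational(1, 3), Rational(57, 5)), 6), 2) = Pow(Add(Rational(19, 5), 6), 2) = Pow(Rational(49, 5), 2) = Rational(2401, 25)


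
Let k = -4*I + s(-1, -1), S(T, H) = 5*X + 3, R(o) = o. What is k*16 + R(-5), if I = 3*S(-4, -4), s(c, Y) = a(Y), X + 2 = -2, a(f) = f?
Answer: 3243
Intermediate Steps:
X = -4 (X = -2 - 2 = -4)
S(T, H) = -17 (S(T, H) = 5*(-4) + 3 = -20 + 3 = -17)
s(c, Y) = Y
I = -51 (I = 3*(-17) = -51)
k = 203 (k = -4*(-51) - 1 = 204 - 1 = 203)
k*16 + R(-5) = 203*16 - 5 = 3248 - 5 = 3243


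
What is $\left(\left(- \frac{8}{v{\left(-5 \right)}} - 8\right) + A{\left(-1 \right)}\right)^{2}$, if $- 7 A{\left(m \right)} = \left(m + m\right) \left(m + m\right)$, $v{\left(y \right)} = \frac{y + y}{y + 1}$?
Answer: $\frac{169744}{1225} \approx 138.57$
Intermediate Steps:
$v{\left(y \right)} = \frac{2 y}{1 + y}$
$A{\left(m \right)} = - \frac{4 m^{2}}{7}$ ($A{\left(m \right)} = - \frac{\left(m + m\right) \left(m + m\right)}{7} = - \frac{2 m 2 m}{7} = - \frac{4 m^{2}}{7}$)
$\left(\left(- \frac{8}{v{\left(-5 \right)}} - 8\right) + A{\left(-1 \right)}\right)^{2} = \left(\left(- \frac{8}{2 \left(-5\right) \frac{1}{1 - 5}} - 8\right) - \frac{4 \left(-1\right)^{2}}{7}\right)^{2} = \left(\left(- \frac{8}{2 \left(-5\right) \frac{1}{-4}} - 8\right) - \frac{4}{7}\right)^{2} = \left(\left(- \frac{8}{2 \left(-5\right) \left(- \frac{1}{4}\right)} - 8\right) - \frac{4}{7}\right)^{2} = \left(\left(- \frac{8}{\frac{5}{2}} - 8\right) - \frac{4}{7}\right)^{2} = \left(\left(\left(-8\right) \frac{2}{5} - 8\right) - \frac{4}{7}\right)^{2} = \left(\left(- \frac{16}{5} - 8\right) - \frac{4}{7}\right)^{2} = \left(- \frac{56}{5} - \frac{4}{7}\right)^{2} = \left(- \frac{412}{35}\right)^{2} = \frac{169744}{1225}$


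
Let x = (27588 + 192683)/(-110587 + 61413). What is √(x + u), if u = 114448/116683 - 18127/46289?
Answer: 3*I*√57638582567175524051386214/11547636009406 ≈ 1.9724*I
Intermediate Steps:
x = -9577/2138 (x = 220271/(-49174) = 220271*(-1/49174) = -9577/2138 ≈ -4.4794)
u = 3182570731/5401139387 (u = 114448*(1/116683) - 18127*1/46289 = 114448/116683 - 18127/46289 = 3182570731/5401139387 ≈ 0.58924)
√(x + u) = √(-9577/2138 + 3182570731/5401139387) = √(-44922375686421/11547636009406) = 3*I*√57638582567175524051386214/11547636009406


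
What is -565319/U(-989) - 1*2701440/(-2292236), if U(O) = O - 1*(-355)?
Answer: 324389319061/363319406 ≈ 892.85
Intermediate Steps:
U(O) = 355 + O (U(O) = O + 355 = 355 + O)
-565319/U(-989) - 1*2701440/(-2292236) = -565319/(355 - 989) - 1*2701440/(-2292236) = -565319/(-634) - 2701440*(-1/2292236) = -565319*(-1/634) + 675360/573059 = 565319/634 + 675360/573059 = 324389319061/363319406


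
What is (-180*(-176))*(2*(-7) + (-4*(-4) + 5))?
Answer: 221760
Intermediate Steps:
(-180*(-176))*(2*(-7) + (-4*(-4) + 5)) = 31680*(-14 + (16 + 5)) = 31680*(-14 + 21) = 31680*7 = 221760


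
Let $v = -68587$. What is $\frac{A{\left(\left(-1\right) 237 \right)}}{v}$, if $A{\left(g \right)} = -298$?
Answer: $\frac{298}{68587} \approx 0.0043448$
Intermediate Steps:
$\frac{A{\left(\left(-1\right) 237 \right)}}{v} = - \frac{298}{-68587} = \left(-298\right) \left(- \frac{1}{68587}\right) = \frac{298}{68587}$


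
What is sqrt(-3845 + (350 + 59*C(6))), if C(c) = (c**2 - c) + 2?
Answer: I*sqrt(1607) ≈ 40.087*I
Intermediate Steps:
C(c) = 2 + c**2 - c
sqrt(-3845 + (350 + 59*C(6))) = sqrt(-3845 + (350 + 59*(2 + 6**2 - 1*6))) = sqrt(-3845 + (350 + 59*(2 + 36 - 6))) = sqrt(-3845 + (350 + 59*32)) = sqrt(-3845 + (350 + 1888)) = sqrt(-3845 + 2238) = sqrt(-1607) = I*sqrt(1607)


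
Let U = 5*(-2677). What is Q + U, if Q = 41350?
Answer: 27965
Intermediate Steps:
U = -13385
Q + U = 41350 - 13385 = 27965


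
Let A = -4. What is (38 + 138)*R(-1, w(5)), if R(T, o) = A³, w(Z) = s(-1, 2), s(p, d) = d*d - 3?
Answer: -11264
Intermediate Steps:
s(p, d) = -3 + d² (s(p, d) = d² - 3 = -3 + d²)
w(Z) = 1 (w(Z) = -3 + 2² = -3 + 4 = 1)
R(T, o) = -64 (R(T, o) = (-4)³ = -64)
(38 + 138)*R(-1, w(5)) = (38 + 138)*(-64) = 176*(-64) = -11264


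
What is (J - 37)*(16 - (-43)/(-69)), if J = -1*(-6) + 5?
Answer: -27586/69 ≈ -399.80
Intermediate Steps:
J = 11 (J = 6 + 5 = 11)
(J - 37)*(16 - (-43)/(-69)) = (11 - 37)*(16 - (-43)/(-69)) = -26*(16 - (-43)*(-1)/69) = -26*(16 - 1*43/69) = -26*(16 - 43/69) = -26*1061/69 = -27586/69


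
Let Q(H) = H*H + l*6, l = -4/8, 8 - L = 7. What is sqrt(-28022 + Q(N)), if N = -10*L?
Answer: 5*I*sqrt(1117) ≈ 167.11*I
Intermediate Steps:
L = 1 (L = 8 - 1*7 = 8 - 7 = 1)
l = -1/2 (l = -4*1/8 = -1/2 ≈ -0.50000)
N = -10 (N = -10*1 = -10)
Q(H) = -3 + H**2 (Q(H) = H*H - 1/2*6 = H**2 - 3 = -3 + H**2)
sqrt(-28022 + Q(N)) = sqrt(-28022 + (-3 + (-10)**2)) = sqrt(-28022 + (-3 + 100)) = sqrt(-28022 + 97) = sqrt(-27925) = 5*I*sqrt(1117)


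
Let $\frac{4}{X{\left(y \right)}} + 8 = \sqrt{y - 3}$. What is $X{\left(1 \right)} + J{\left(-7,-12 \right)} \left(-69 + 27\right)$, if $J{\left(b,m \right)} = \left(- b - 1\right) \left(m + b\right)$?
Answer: $\frac{157988}{33} - \frac{2 i \sqrt{2}}{33} \approx 4787.5 - 0.08571 i$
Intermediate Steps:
$X{\left(y \right)} = \frac{4}{-8 + \sqrt{-3 + y}}$ ($X{\left(y \right)} = \frac{4}{-8 + \sqrt{y - 3}} = \frac{4}{-8 + \sqrt{-3 + y}}$)
$J{\left(b,m \right)} = \left(-1 - b\right) \left(b + m\right)$
$X{\left(1 \right)} + J{\left(-7,-12 \right)} \left(-69 + 27\right) = \frac{4}{-8 + \sqrt{-3 + 1}} + \left(\left(-1\right) \left(-7\right) - -12 - \left(-7\right)^{2} - \left(-7\right) \left(-12\right)\right) \left(-69 + 27\right) = \frac{4}{-8 + \sqrt{-2}} + \left(7 + 12 - 49 - 84\right) \left(-42\right) = \frac{4}{-8 + i \sqrt{2}} + \left(7 + 12 - 49 - 84\right) \left(-42\right) = \frac{4}{-8 + i \sqrt{2}} - -4788 = \frac{4}{-8 + i \sqrt{2}} + 4788 = 4788 + \frac{4}{-8 + i \sqrt{2}}$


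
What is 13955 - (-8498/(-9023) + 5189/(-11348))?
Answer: 204120679409/14627572 ≈ 13955.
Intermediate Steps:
13955 - (-8498/(-9023) + 5189/(-11348)) = 13955 - (-8498*(-1/9023) + 5189*(-1/11348)) = 13955 - (1214/1289 - 5189/11348) = 13955 - 1*7087851/14627572 = 13955 - 7087851/14627572 = 204120679409/14627572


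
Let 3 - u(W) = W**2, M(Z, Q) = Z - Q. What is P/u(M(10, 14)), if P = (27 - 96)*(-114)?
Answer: -7866/13 ≈ -605.08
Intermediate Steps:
P = 7866 (P = -69*(-114) = 7866)
u(W) = 3 - W**2
P/u(M(10, 14)) = 7866/(3 - (10 - 1*14)**2) = 7866/(3 - (10 - 14)**2) = 7866/(3 - 1*(-4)**2) = 7866/(3 - 1*16) = 7866/(3 - 16) = 7866/(-13) = 7866*(-1/13) = -7866/13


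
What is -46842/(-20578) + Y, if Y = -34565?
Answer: -355615864/10289 ≈ -34563.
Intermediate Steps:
-46842/(-20578) + Y = -46842/(-20578) - 34565 = -46842*(-1/20578) - 34565 = 23421/10289 - 34565 = -355615864/10289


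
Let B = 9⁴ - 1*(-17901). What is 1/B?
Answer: 1/24462 ≈ 4.0880e-5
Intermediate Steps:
B = 24462 (B = 6561 + 17901 = 24462)
1/B = 1/24462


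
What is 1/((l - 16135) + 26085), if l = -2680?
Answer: 1/7270 ≈ 0.00013755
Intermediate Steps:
1/((l - 16135) + 26085) = 1/((-2680 - 16135) + 26085) = 1/(-18815 + 26085) = 1/7270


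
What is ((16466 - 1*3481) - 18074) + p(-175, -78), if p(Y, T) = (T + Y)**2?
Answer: 58920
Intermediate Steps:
((16466 - 1*3481) - 18074) + p(-175, -78) = ((16466 - 1*3481) - 18074) + (-78 - 175)**2 = ((16466 - 3481) - 18074) + (-253)**2 = (12985 - 18074) + 64009 = -5089 + 64009 = 58920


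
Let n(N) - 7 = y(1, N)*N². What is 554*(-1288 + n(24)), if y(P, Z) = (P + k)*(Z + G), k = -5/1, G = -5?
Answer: -24961578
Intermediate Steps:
k = -5 (k = -5*1 = -5)
y(P, Z) = (-5 + P)*(-5 + Z) (y(P, Z) = (P - 5)*(Z - 5) = (-5 + P)*(-5 + Z))
n(N) = 7 + N²*(20 - 4*N) (n(N) = 7 + (25 - 5*1 - 5*N + 1*N)*N² = 7 + (25 - 5 - 5*N + N)*N² = 7 + (20 - 4*N)*N² = 7 + N²*(20 - 4*N))
554*(-1288 + n(24)) = 554*(-1288 + (7 + 4*24²*(5 - 1*24))) = 554*(-1288 + (7 + 4*576*(5 - 24))) = 554*(-1288 + (7 + 4*576*(-19))) = 554*(-1288 + (7 - 43776)) = 554*(-1288 - 43769) = 554*(-45057) = -24961578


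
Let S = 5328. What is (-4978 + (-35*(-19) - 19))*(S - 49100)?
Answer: 189620304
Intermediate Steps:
(-4978 + (-35*(-19) - 19))*(S - 49100) = (-4978 + (-35*(-19) - 19))*(5328 - 49100) = (-4978 + (665 - 19))*(-43772) = (-4978 + 646)*(-43772) = -4332*(-43772) = 189620304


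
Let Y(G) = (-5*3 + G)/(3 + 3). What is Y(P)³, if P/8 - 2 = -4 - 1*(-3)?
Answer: -343/216 ≈ -1.5880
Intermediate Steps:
P = 8 (P = 16 + 8*(-4 - 1*(-3)) = 16 + 8*(-4 + 3) = 16 + 8*(-1) = 16 - 8 = 8)
Y(G) = -5/2 + G/6 (Y(G) = (-15 + G)/6 = (-15 + G)*(⅙) = -5/2 + G/6)
Y(P)³ = (-5/2 + (⅙)*8)³ = (-5/2 + 4/3)³ = (-7/6)³ = -343/216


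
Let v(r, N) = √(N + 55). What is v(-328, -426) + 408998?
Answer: 408998 + I*√371 ≈ 4.09e+5 + 19.261*I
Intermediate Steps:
v(r, N) = √(55 + N)
v(-328, -426) + 408998 = √(55 - 426) + 408998 = √(-371) + 408998 = I*√371 + 408998 = 408998 + I*√371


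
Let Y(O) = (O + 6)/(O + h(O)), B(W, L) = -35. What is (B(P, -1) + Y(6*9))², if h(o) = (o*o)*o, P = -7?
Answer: 844276134025/689220009 ≈ 1225.0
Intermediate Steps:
h(o) = o³ (h(o) = o²*o = o³)
Y(O) = (6 + O)/(O + O³) (Y(O) = (O + 6)/(O + O³) = (6 + O)/(O + O³))
(B(P, -1) + Y(6*9))² = (-35 + (6 + 6*9)/(6*9 + (6*9)³))² = (-35 + (6 + 54)/(54 + 54³))² = (-35 + 60/(54 + 157464))² = (-35 + 60/157518)² = (-35 + (1/157518)*60)² = (-35 + 10/26253)² = (-918845/26253)² = 844276134025/689220009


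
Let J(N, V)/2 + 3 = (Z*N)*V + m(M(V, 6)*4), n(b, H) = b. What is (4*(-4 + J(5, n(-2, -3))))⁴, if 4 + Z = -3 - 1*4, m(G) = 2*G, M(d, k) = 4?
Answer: 1442919878656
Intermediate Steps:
Z = -11 (Z = -4 + (-3 - 1*4) = -4 + (-3 - 4) = -4 - 7 = -11)
J(N, V) = 58 - 22*N*V (J(N, V) = -6 + 2*((-11*N)*V + 2*(4*4)) = -6 + 2*(-11*N*V + 2*16) = -6 + 2*(-11*N*V + 32) = -6 + 2*(32 - 11*N*V) = -6 + (64 - 22*N*V) = 58 - 22*N*V)
(4*(-4 + J(5, n(-2, -3))))⁴ = (4*(-4 + (58 - 22*5*(-2))))⁴ = (4*(-4 + (58 + 220)))⁴ = (4*(-4 + 278))⁴ = (4*274)⁴ = 1096⁴ = 1442919878656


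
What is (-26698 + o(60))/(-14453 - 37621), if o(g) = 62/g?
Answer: 800909/1562220 ≈ 0.51267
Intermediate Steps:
(-26698 + o(60))/(-14453 - 37621) = (-26698 + 62/60)/(-14453 - 37621) = (-26698 + 62*(1/60))/(-52074) = (-26698 + 31/30)*(-1/52074) = -800909/30*(-1/52074) = 800909/1562220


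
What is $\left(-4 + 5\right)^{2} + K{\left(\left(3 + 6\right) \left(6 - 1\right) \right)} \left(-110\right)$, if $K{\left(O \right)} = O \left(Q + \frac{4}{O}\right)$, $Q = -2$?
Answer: $9461$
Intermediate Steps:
$K{\left(O \right)} = O \left(-2 + \frac{4}{O}\right)$
$\left(-4 + 5\right)^{2} + K{\left(\left(3 + 6\right) \left(6 - 1\right) \right)} \left(-110\right) = \left(-4 + 5\right)^{2} + \left(4 - 2 \left(3 + 6\right) \left(6 - 1\right)\right) \left(-110\right) = 1^{2} + \left(4 - 2 \cdot 9 \cdot 5\right) \left(-110\right) = 1 + \left(4 - 90\right) \left(-110\right) = 1 - -9460 = 1 + 9460 = 9461$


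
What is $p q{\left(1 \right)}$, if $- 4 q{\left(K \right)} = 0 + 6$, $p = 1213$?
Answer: $- \frac{3639}{2} \approx -1819.5$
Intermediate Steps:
$q{\left(K \right)} = - \frac{3}{2}$ ($q{\left(K \right)} = - \frac{0 + 6}{4} = \left(- \frac{1}{4}\right) 6 = - \frac{3}{2}$)
$p q{\left(1 \right)} = 1213 \left(- \frac{3}{2}\right) = - \frac{3639}{2}$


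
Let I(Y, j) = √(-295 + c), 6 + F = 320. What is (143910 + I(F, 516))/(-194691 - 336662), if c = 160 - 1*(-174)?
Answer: -143910/531353 - √39/531353 ≈ -0.27085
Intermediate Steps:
F = 314 (F = -6 + 320 = 314)
c = 334 (c = 160 + 174 = 334)
I(Y, j) = √39 (I(Y, j) = √(-295 + 334) = √39)
(143910 + I(F, 516))/(-194691 - 336662) = (143910 + √39)/(-194691 - 336662) = (143910 + √39)/(-531353) = (143910 + √39)*(-1/531353) = -143910/531353 - √39/531353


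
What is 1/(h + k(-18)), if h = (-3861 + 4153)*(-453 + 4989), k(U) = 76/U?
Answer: 9/11920570 ≈ 7.5500e-7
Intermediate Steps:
h = 1324512 (h = 292*4536 = 1324512)
1/(h + k(-18)) = 1/(1324512 + 76/(-18)) = 1/(1324512 + 76*(-1/18)) = 1/(1324512 - 38/9) = 1/(11920570/9) = 9/11920570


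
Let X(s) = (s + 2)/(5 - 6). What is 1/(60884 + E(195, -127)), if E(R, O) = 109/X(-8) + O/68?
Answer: 204/12423661 ≈ 1.6420e-5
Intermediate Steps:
X(s) = -2 - s (X(s) = (2 + s)/(-1) = (2 + s)*(-1) = -2 - s)
E(R, O) = 109/6 + O/68 (E(R, O) = 109/(-2 - 1*(-8)) + O/68 = 109/(-2 + 8) + O*(1/68) = 109/6 + O/68)
1/(60884 + E(195, -127)) = 1/(60884 + (109/6 + (1/68)*(-127))) = 1/(60884 + (109/6 - 127/68)) = 1/(60884 + 3325/204) = 1/(12423661/204) = 204/12423661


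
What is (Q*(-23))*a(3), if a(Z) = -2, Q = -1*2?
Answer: -92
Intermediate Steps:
Q = -2
(Q*(-23))*a(3) = -2*(-23)*(-2) = 46*(-2) = -92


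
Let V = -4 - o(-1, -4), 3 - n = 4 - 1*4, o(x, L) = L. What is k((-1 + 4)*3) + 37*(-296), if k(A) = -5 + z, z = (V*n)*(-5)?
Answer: -10957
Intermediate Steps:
n = 3 (n = 3 - (4 - 1*4) = 3 - (4 - 4) = 3 - 1*0 = 3 + 0 = 3)
V = 0 (V = -4 - 1*(-4) = -4 + 4 = 0)
z = 0 (z = (0*3)*(-5) = 0*(-5) = 0)
k(A) = -5 (k(A) = -5 + 0 = -5)
k((-1 + 4)*3) + 37*(-296) = -5 + 37*(-296) = -5 - 10952 = -10957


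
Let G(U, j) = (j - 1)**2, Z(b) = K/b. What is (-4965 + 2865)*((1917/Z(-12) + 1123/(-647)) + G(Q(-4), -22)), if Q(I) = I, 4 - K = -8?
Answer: 1888233900/647 ≈ 2.9184e+6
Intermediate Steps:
K = 12 (K = 4 - 1*(-8) = 4 + 8 = 12)
Z(b) = 12/b
G(U, j) = (-1 + j)**2
(-4965 + 2865)*((1917/Z(-12) + 1123/(-647)) + G(Q(-4), -22)) = (-4965 + 2865)*((1917/((12/(-12))) + 1123/(-647)) + (-1 - 22)**2) = -2100*((1917/((12*(-1/12))) + 1123*(-1/647)) + (-23)**2) = -2100*((1917/(-1) - 1123/647) + 529) = -2100*((1917*(-1) - 1123/647) + 529) = -2100*((-1917 - 1123/647) + 529) = -2100*(-1241422/647 + 529) = -2100*(-899159/647) = 1888233900/647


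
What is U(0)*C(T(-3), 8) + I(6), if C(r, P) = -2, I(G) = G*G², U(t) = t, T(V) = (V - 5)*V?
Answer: 216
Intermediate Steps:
T(V) = V*(-5 + V) (T(V) = (-5 + V)*V = V*(-5 + V))
I(G) = G³
U(0)*C(T(-3), 8) + I(6) = 0*(-2) + 6³ = 0 + 216 = 216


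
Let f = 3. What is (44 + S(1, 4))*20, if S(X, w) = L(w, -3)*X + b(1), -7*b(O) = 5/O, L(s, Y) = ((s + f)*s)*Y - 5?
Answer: -6400/7 ≈ -914.29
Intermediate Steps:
L(s, Y) = -5 + Y*s*(3 + s) (L(s, Y) = ((s + 3)*s)*Y - 5 = ((3 + s)*s)*Y - 5 = (s*(3 + s))*Y - 5 = Y*s*(3 + s) - 5 = -5 + Y*s*(3 + s))
b(O) = -5/(7*O)
S(X, w) = -5/7 + X*(-5 - 9*w - 3*w²) (S(X, w) = (-5 - 3*w² + 3*(-3)*w)*X - 5/7/1 = (-5 - 3*w² - 9*w)*X - 5/7*1 = (-5 - 9*w - 3*w²)*X - 5/7 = X*(-5 - 9*w - 3*w²) - 5/7 = -5/7 + X*(-5 - 9*w - 3*w²))
(44 + S(1, 4))*20 = (44 + (-5/7 - 1*1*(5 + 3*4² + 9*4)))*20 = (44 + (-5/7 - 1*1*(5 + 3*16 + 36)))*20 = (44 + (-5/7 - 1*1*(5 + 48 + 36)))*20 = (44 + (-5/7 - 1*1*89))*20 = (44 + (-5/7 - 89))*20 = (44 - 628/7)*20 = -320/7*20 = -6400/7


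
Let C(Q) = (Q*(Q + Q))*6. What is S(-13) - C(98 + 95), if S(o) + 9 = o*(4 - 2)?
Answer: -447023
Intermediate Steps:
S(o) = -9 + 2*o (S(o) = -9 + o*(4 - 2) = -9 + o*2 = -9 + 2*o)
C(Q) = 12*Q² (C(Q) = (Q*(2*Q))*6 = (2*Q²)*6 = 12*Q²)
S(-13) - C(98 + 95) = (-9 + 2*(-13)) - 12*(98 + 95)² = (-9 - 26) - 12*193² = -35 - 12*37249 = -35 - 1*446988 = -35 - 446988 = -447023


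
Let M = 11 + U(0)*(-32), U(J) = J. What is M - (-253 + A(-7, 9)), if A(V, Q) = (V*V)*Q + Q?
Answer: -186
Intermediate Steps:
A(V, Q) = Q + Q*V**2 (A(V, Q) = V**2*Q + Q = Q*V**2 + Q = Q + Q*V**2)
M = 11 (M = 11 + 0*(-32) = 11 + 0 = 11)
M - (-253 + A(-7, 9)) = 11 - (-253 + 9*(1 + (-7)**2)) = 11 - (-253 + 9*(1 + 49)) = 11 - (-253 + 9*50) = 11 - (-253 + 450) = 11 - 1*197 = 11 - 197 = -186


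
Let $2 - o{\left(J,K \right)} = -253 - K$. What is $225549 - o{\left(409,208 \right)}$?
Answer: $225086$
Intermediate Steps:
$o{\left(J,K \right)} = 255 + K$ ($o{\left(J,K \right)} = 2 - \left(-253 - K\right) = 2 + \left(253 + K\right) = 255 + K$)
$225549 - o{\left(409,208 \right)} = 225549 - \left(255 + 208\right) = 225549 - 463 = 225086$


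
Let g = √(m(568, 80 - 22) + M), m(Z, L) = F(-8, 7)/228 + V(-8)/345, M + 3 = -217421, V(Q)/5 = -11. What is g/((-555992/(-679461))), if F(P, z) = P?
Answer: 679461*I*√41521281001/242968504 ≈ 569.84*I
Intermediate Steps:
V(Q) = -55 (V(Q) = 5*(-11) = -55)
M = -217424 (M = -3 - 217421 = -217424)
m(Z, L) = -85/437 (m(Z, L) = -8/228 - 55/345 = -8*1/228 - 55*1/345 = -2/57 - 11/69 = -85/437)
g = I*√41521281001/437 (g = √(-85/437 - 217424) = √(-95014373/437) = I*√41521281001/437 ≈ 466.29*I)
g/((-555992/(-679461))) = (I*√41521281001/437)/((-555992/(-679461))) = (I*√41521281001/437)/((-555992*(-1/679461))) = (I*√41521281001/437)/(555992/679461) = (I*√41521281001/437)*(679461/555992) = 679461*I*√41521281001/242968504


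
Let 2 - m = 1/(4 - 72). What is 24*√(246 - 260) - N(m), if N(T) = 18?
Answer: -18 + 24*I*√14 ≈ -18.0 + 89.8*I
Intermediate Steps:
m = 137/68 (m = 2 - 1/(4 - 72) = 2 - 1/(-68) = 2 - 1*(-1/68) = 2 + 1/68 = 137/68 ≈ 2.0147)
24*√(246 - 260) - N(m) = 24*√(246 - 260) - 1*18 = 24*√(-14) - 18 = 24*(I*√14) - 18 = 24*I*√14 - 18 = -18 + 24*I*√14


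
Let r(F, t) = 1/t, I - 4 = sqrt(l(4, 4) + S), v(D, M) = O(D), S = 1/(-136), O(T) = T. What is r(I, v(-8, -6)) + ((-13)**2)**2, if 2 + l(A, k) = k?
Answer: 228487/8 ≈ 28561.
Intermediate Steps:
l(A, k) = -2 + k
S = -1/136 ≈ -0.0073529
v(D, M) = D
I = 4 + sqrt(9214)/68 (I = 4 + sqrt((-2 + 4) - 1/136) = 4 + sqrt(2 - 1/136) = 4 + sqrt(271/136) = 4 + sqrt(9214)/68 ≈ 5.4116)
r(I, v(-8, -6)) + ((-13)**2)**2 = 1/(-8) + ((-13)**2)**2 = -1/8 + 169**2 = -1/8 + 28561 = 228487/8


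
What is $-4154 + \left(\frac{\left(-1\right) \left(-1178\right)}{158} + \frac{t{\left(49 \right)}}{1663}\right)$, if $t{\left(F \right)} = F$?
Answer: $- \frac{544756680}{131377} \approx -4146.5$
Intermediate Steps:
$-4154 + \left(\frac{\left(-1\right) \left(-1178\right)}{158} + \frac{t{\left(49 \right)}}{1663}\right) = -4154 + \left(\frac{\left(-1\right) \left(-1178\right)}{158} + \frac{49}{1663}\right) = -4154 + \left(1178 \cdot \frac{1}{158} + 49 \cdot \frac{1}{1663}\right) = -4154 + \left(\frac{589}{79} + \frac{49}{1663}\right) = -4154 + \frac{983378}{131377} = - \frac{544756680}{131377}$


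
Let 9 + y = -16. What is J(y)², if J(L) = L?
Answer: 625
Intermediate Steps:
y = -25 (y = -9 - 16 = -25)
J(y)² = (-25)² = 625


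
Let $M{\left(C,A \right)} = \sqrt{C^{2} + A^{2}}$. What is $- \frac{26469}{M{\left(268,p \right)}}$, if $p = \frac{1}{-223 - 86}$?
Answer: $- \frac{8178921 \sqrt{6857827345}}{6857827345} \approx -98.765$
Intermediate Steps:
$p = - \frac{1}{309}$ ($p = \frac{1}{-309} = - \frac{1}{309} \approx -0.0032362$)
$M{\left(C,A \right)} = \sqrt{A^{2} + C^{2}}$
$- \frac{26469}{M{\left(268,p \right)}} = - \frac{26469}{\sqrt{\left(- \frac{1}{309}\right)^{2} + 268^{2}}} = - \frac{26469}{\sqrt{\frac{1}{95481} + 71824}} = - \frac{26469}{\sqrt{\frac{6857827345}{95481}}} = - \frac{26469}{\frac{1}{309} \sqrt{6857827345}} = - 26469 \frac{309 \sqrt{6857827345}}{6857827345} = - \frac{8178921 \sqrt{6857827345}}{6857827345}$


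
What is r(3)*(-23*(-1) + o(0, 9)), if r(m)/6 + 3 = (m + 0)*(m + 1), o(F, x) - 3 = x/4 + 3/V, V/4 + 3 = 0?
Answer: 1512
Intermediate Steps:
V = -12 (V = -12 + 4*0 = -12 + 0 = -12)
o(F, x) = 11/4 + x/4 (o(F, x) = 3 + (x/4 + 3/(-12)) = 3 + (x*(¼) + 3*(-1/12)) = 3 + (x/4 - ¼) = 3 + (-¼ + x/4) = 11/4 + x/4)
r(m) = -18 + 6*m*(1 + m) (r(m) = -18 + 6*((m + 0)*(m + 1)) = -18 + 6*(m*(1 + m)) = -18 + 6*m*(1 + m))
r(3)*(-23*(-1) + o(0, 9)) = (-18 + 6*3 + 6*3²)*(-23*(-1) + (11/4 + (¼)*9)) = (-18 + 18 + 6*9)*(23 + (11/4 + 9/4)) = (-18 + 18 + 54)*(23 + 5) = 54*28 = 1512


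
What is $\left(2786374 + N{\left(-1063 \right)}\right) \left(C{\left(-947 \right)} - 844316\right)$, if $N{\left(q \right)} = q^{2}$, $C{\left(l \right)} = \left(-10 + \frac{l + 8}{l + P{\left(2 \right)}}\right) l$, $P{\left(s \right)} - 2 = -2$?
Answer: $-3273220734255$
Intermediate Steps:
$P{\left(s \right)} = 0$ ($P{\left(s \right)} = 2 - 2 = 0$)
$C{\left(l \right)} = l \left(-10 + \frac{8 + l}{l}\right)$ ($C{\left(l \right)} = \left(-10 + \frac{l + 8}{l + 0}\right) l = \left(-10 + \frac{8 + l}{l}\right) l = l \left(-10 + \frac{8 + l}{l}\right)$)
$\left(2786374 + N{\left(-1063 \right)}\right) \left(C{\left(-947 \right)} - 844316\right) = \left(2786374 + \left(-1063\right)^{2}\right) \left(\left(8 - -8523\right) - 844316\right) = \left(2786374 + 1129969\right) \left(\left(8 + 8523\right) - 844316\right) = 3916343 \left(8531 - 844316\right) = 3916343 \left(-835785\right) = -3273220734255$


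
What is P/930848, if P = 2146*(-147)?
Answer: -157731/465424 ≈ -0.33890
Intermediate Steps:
P = -315462
P/930848 = -315462/930848 = -315462*1/930848 = -157731/465424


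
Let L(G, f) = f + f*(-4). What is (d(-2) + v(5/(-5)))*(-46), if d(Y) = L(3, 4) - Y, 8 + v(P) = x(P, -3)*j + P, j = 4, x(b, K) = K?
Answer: 1426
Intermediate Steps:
L(G, f) = -3*f (L(G, f) = f - 4*f = -3*f)
v(P) = -20 + P (v(P) = -8 + (-3*4 + P) = -8 + (-12 + P) = -20 + P)
d(Y) = -12 - Y (d(Y) = -3*4 - Y = -12 - Y)
(d(-2) + v(5/(-5)))*(-46) = ((-12 - 1*(-2)) + (-20 + 5/(-5)))*(-46) = ((-12 + 2) + (-20 + 5*(-⅕)))*(-46) = (-10 + (-20 - 1))*(-46) = (-10 - 21)*(-46) = -31*(-46) = 1426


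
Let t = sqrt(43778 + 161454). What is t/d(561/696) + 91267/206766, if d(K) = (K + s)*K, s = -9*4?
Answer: 91267/206766 - 215296*sqrt(12827)/1526855 ≈ -15.528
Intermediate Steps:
s = -36
t = 4*sqrt(12827) (t = sqrt(205232) = 4*sqrt(12827) ≈ 453.03)
d(K) = K*(-36 + K) (d(K) = (K - 36)*K = (-36 + K)*K = K*(-36 + K))
t/d(561/696) + 91267/206766 = (4*sqrt(12827))/(((561/696)*(-36 + 561/696))) + 91267/206766 = (4*sqrt(12827))/(((561*(1/696))*(-36 + 561*(1/696)))) + 91267*(1/206766) = (4*sqrt(12827))/((187*(-36 + 187/232)/232)) + 91267/206766 = (4*sqrt(12827))/(((187/232)*(-8165/232))) + 91267/206766 = (4*sqrt(12827))/(-1526855/53824) + 91267/206766 = (4*sqrt(12827))*(-53824/1526855) + 91267/206766 = -215296*sqrt(12827)/1526855 + 91267/206766 = 91267/206766 - 215296*sqrt(12827)/1526855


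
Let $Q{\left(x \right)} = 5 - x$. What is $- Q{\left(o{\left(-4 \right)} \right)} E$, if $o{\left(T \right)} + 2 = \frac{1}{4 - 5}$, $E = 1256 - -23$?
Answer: $-10232$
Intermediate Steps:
$E = 1279$ ($E = 1256 + 23 = 1279$)
$o{\left(T \right)} = -3$ ($o{\left(T \right)} = -2 + \frac{1}{4 - 5} = -2 + \frac{1}{-1} = -2 - 1 = -3$)
$- Q{\left(o{\left(-4 \right)} \right)} E = - \left(5 - -3\right) 1279 = - \left(5 + 3\right) 1279 = - 8 \cdot 1279 = \left(-1\right) 10232 = -10232$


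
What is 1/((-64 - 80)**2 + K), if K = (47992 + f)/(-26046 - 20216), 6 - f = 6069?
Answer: 46262/959246903 ≈ 4.8227e-5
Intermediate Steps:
f = -6063 (f = 6 - 1*6069 = 6 - 6069 = -6063)
K = -41929/46262 (K = (47992 - 6063)/(-26046 - 20216) = 41929/(-46262) = 41929*(-1/46262) = -41929/46262 ≈ -0.90634)
1/((-64 - 80)**2 + K) = 1/((-64 - 80)**2 - 41929/46262) = 1/((-144)**2 - 41929/46262) = 1/(20736 - 41929/46262) = 1/(959246903/46262) = 46262/959246903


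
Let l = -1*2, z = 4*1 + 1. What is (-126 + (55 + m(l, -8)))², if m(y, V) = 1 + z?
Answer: 4225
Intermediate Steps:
z = 5 (z = 4 + 1 = 5)
l = -2
m(y, V) = 6 (m(y, V) = 1 + 5 = 6)
(-126 + (55 + m(l, -8)))² = (-126 + (55 + 6))² = (-126 + 61)² = (-65)² = 4225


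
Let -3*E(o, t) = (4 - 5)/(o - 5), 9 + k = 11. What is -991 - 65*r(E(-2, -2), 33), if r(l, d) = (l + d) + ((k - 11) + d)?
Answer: -98551/21 ≈ -4692.9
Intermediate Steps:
k = 2 (k = -9 + 11 = 2)
E(o, t) = 1/(3*(-5 + o)) (E(o, t) = -(4 - 5)/(3*(o - 5)) = -(-1)/(3*(-5 + o)) = 1/(3*(-5 + o)))
r(l, d) = -9 + l + 2*d (r(l, d) = (l + d) + ((2 - 11) + d) = (d + l) + (-9 + d) = -9 + l + 2*d)
-991 - 65*r(E(-2, -2), 33) = -991 - 65*(-9 + 1/(3*(-5 - 2)) + 2*33) = -991 - 65*(-9 + (⅓)/(-7) + 66) = -991 - 65*(-9 + (⅓)*(-⅐) + 66) = -991 - 65*(-9 - 1/21 + 66) = -991 - 65*1196/21 = -991 - 77740/21 = -98551/21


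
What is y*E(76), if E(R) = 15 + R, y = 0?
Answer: 0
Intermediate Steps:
y*E(76) = 0*(15 + 76) = 0*91 = 0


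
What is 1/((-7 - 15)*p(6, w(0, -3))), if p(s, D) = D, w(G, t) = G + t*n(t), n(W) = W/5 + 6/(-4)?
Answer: -5/693 ≈ -0.0072150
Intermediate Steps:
n(W) = -3/2 + W/5 (n(W) = W*(⅕) + 6*(-¼) = W/5 - 3/2 = -3/2 + W/5)
w(G, t) = G + t*(-3/2 + t/5)
1/((-7 - 15)*p(6, w(0, -3))) = 1/((-7 - 15)*(0 + (⅒)*(-3)*(-15 + 2*(-3)))) = 1/(-22*(0 + (⅒)*(-3)*(-15 - 6))) = 1/(-22*(0 + (⅒)*(-3)*(-21))) = 1/(-22*(0 + 63/10)) = 1/(-22*63/10) = 1/(-693/5) = -5/693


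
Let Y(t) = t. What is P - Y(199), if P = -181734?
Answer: -181933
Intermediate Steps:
P - Y(199) = -181734 - 1*199 = -181734 - 199 = -181933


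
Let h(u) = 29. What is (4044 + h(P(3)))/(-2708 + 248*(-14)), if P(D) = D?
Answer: -4073/6180 ≈ -0.65906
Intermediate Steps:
(4044 + h(P(3)))/(-2708 + 248*(-14)) = (4044 + 29)/(-2708 + 248*(-14)) = 4073/(-2708 - 3472) = 4073/(-6180) = 4073*(-1/6180) = -4073/6180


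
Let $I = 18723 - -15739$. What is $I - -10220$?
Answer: $44682$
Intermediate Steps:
$I = 34462$ ($I = 18723 + 15739 = 34462$)
$I - -10220 = 34462 - -10220 = 34462 + 10220 = 44682$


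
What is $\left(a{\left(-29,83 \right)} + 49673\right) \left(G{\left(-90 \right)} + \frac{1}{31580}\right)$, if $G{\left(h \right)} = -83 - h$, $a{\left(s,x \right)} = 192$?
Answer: $\frac{2204641353}{6316} \approx 3.4906 \cdot 10^{5}$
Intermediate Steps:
$\left(a{\left(-29,83 \right)} + 49673\right) \left(G{\left(-90 \right)} + \frac{1}{31580}\right) = \left(192 + 49673\right) \left(\left(-83 - -90\right) + \frac{1}{31580}\right) = 49865 \left(\left(-83 + 90\right) + \frac{1}{31580}\right) = 49865 \left(7 + \frac{1}{31580}\right) = 49865 \cdot \frac{221061}{31580} = \frac{2204641353}{6316}$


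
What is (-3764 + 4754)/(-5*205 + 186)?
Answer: -990/839 ≈ -1.1800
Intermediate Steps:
(-3764 + 4754)/(-5*205 + 186) = 990/(-1025 + 186) = 990/(-839) = 990*(-1/839) = -990/839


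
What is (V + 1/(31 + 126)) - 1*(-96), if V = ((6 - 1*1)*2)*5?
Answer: 22923/157 ≈ 146.01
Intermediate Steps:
V = 50 (V = ((6 - 1)*2)*5 = (5*2)*5 = 10*5 = 50)
(V + 1/(31 + 126)) - 1*(-96) = (50 + 1/(31 + 126)) - 1*(-96) = (50 + 1/157) + 96 = 7851/157 + 96 = 22923/157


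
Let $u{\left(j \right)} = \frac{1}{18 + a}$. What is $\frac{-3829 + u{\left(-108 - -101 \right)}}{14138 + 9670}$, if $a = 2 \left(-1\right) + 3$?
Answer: $- \frac{12125}{75392} \approx -0.16083$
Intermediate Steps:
$a = 1$ ($a = -2 + 3 = 1$)
$u{\left(j \right)} = \frac{1}{19}$ ($u{\left(j \right)} = \frac{1}{18 + 1} = \frac{1}{19}$)
$\frac{-3829 + u{\left(-108 - -101 \right)}}{14138 + 9670} = \frac{-3829 + \frac{1}{19}}{14138 + 9670} = - \frac{72750}{19 \cdot 23808} = \left(- \frac{72750}{19}\right) \frac{1}{23808} = - \frac{12125}{75392}$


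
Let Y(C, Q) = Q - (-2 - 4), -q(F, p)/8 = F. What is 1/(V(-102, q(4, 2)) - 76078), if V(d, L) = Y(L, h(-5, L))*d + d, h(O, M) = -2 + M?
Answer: -1/73324 ≈ -1.3638e-5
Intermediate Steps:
q(F, p) = -8*F
Y(C, Q) = 6 + Q (Y(C, Q) = Q - 1*(-6) = Q + 6 = 6 + Q)
V(d, L) = d + d*(4 + L) (V(d, L) = (6 + (-2 + L))*d + d = (4 + L)*d + d = d*(4 + L) + d = d + d*(4 + L))
1/(V(-102, q(4, 2)) - 76078) = 1/(-102*(5 - 8*4) - 76078) = 1/(-102*(5 - 32) - 76078) = 1/(-102*(-27) - 76078) = 1/(2754 - 76078) = 1/(-73324) = -1/73324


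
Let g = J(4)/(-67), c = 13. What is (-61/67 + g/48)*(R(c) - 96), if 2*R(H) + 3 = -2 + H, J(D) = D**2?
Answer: 16928/201 ≈ 84.219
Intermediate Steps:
g = -16/67 (g = 4**2/(-67) = 16*(-1/67) = -16/67 ≈ -0.23881)
R(H) = -5/2 + H/2 (R(H) = -3/2 + (-2 + H)/2 = -3/2 + (-1 + H/2) = -5/2 + H/2)
(-61/67 + g/48)*(R(c) - 96) = (-61/67 - 16/67/48)*((-5/2 + (1/2)*13) - 96) = (-61*1/67 - 16/67*1/48)*((-5/2 + 13/2) - 96) = (-61/67 - 1/201)*(4 - 96) = -184/201*(-92) = 16928/201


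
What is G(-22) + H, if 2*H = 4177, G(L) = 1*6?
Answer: 4189/2 ≈ 2094.5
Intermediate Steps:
G(L) = 6
H = 4177/2 (H = (½)*4177 = 4177/2 ≈ 2088.5)
G(-22) + H = 6 + 4177/2 = 4189/2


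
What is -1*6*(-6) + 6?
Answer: 42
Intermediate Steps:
-1*6*(-6) + 6 = -6*(-6) + 6 = 36 + 6 = 42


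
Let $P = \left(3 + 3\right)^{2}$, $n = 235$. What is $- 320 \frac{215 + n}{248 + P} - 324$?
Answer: $- \frac{59004}{71} \approx -831.04$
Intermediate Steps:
$P = 36$ ($P = 6^{2} = 36$)
$- 320 \frac{215 + n}{248 + P} - 324 = - 320 \frac{215 + 235}{248 + 36} - 324 = - 320 \cdot \frac{450}{284} - 324 = - 320 \cdot 450 \cdot \frac{1}{284} - 324 = \left(-320\right) \frac{225}{142} - 324 = - \frac{36000}{71} - 324 = - \frac{59004}{71}$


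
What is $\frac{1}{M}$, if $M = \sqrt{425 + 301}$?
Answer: $\frac{\sqrt{6}}{66} \approx 0.037113$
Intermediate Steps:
$M = 11 \sqrt{6}$ ($M = \sqrt{726} = 11 \sqrt{6} \approx 26.944$)
$\frac{1}{M} = \frac{1}{11 \sqrt{6}} = \frac{\sqrt{6}}{66}$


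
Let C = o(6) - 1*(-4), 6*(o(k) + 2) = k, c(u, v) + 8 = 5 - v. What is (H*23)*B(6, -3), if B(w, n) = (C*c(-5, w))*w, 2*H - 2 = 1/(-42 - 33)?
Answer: -92529/25 ≈ -3701.2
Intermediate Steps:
c(u, v) = -3 - v (c(u, v) = -8 + (5 - v) = -3 - v)
o(k) = -2 + k/6
C = 3 (C = (-2 + (⅙)*6) - 1*(-4) = (-2 + 1) + 4 = -1 + 4 = 3)
H = 149/150 (H = 1 + 1/(2*(-42 - 33)) = 1 + (½)/(-75) = 1 + (½)*(-1/75) = 1 - 1/150 = 149/150 ≈ 0.99333)
B(w, n) = w*(-9 - 3*w) (B(w, n) = (3*(-3 - w))*w = (-9 - 3*w)*w = w*(-9 - 3*w))
(H*23)*B(6, -3) = ((149/150)*23)*(-3*6*(3 + 6)) = 3427*(-3*6*9)/150 = (3427/150)*(-162) = -92529/25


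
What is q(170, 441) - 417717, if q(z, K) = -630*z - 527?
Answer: -525344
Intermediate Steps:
q(z, K) = -527 - 630*z
q(170, 441) - 417717 = (-527 - 630*170) - 417717 = (-527 - 107100) - 417717 = -107627 - 417717 = -525344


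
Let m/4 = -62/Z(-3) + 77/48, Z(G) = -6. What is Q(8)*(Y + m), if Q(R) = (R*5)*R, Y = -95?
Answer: -15120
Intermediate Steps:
Q(R) = 5*R² (Q(R) = (5*R)*R = 5*R²)
m = 191/4 (m = 4*(-62/(-6) + 77/48) = 4*(-62*(-⅙) + 77*(1/48)) = 4*(31/3 + 77/48) = 4*(191/16) = 191/4 ≈ 47.750)
Q(8)*(Y + m) = (5*8²)*(-95 + 191/4) = (5*64)*(-189/4) = 320*(-189/4) = -15120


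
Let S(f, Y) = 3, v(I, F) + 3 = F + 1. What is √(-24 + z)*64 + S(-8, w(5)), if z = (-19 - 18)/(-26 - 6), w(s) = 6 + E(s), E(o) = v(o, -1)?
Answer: 3 + 8*I*√1462 ≈ 3.0 + 305.89*I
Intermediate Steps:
v(I, F) = -2 + F (v(I, F) = -3 + (F + 1) = -3 + (1 + F) = -2 + F)
E(o) = -3 (E(o) = -2 - 1 = -3)
w(s) = 3 (w(s) = 6 - 3 = 3)
z = 37/32 (z = -37/(-32) = -37*(-1/32) = 37/32 ≈ 1.1563)
√(-24 + z)*64 + S(-8, w(5)) = √(-24 + 37/32)*64 + 3 = √(-731/32)*64 + 3 = (I*√1462/8)*64 + 3 = 8*I*√1462 + 3 = 3 + 8*I*√1462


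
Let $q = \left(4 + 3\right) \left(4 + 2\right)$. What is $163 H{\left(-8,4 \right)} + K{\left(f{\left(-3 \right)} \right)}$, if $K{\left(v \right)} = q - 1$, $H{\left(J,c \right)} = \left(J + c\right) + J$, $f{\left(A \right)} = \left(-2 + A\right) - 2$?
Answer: $-1915$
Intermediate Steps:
$q = 42$ ($q = 7 \cdot 6 = 42$)
$f{\left(A \right)} = -4 + A$
$H{\left(J,c \right)} = c + 2 J$
$K{\left(v \right)} = 41$ ($K{\left(v \right)} = 42 - 1 = 41$)
$163 H{\left(-8,4 \right)} + K{\left(f{\left(-3 \right)} \right)} = 163 \left(4 + 2 \left(-8\right)\right) + 41 = 163 \left(4 - 16\right) + 41 = 163 \left(-12\right) + 41 = -1956 + 41 = -1915$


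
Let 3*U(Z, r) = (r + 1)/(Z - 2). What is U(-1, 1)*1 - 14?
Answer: -128/9 ≈ -14.222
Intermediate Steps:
U(Z, r) = (1 + r)/(3*(-2 + Z)) (U(Z, r) = ((r + 1)/(Z - 2))/3 = ((1 + r)/(-2 + Z))/3 = (1 + r)/(3*(-2 + Z)))
U(-1, 1)*1 - 14 = ((1 + 1)/(3*(-2 - 1)))*1 - 14 = ((1/3)*2/(-3))*1 - 14 = ((1/3)*(-1/3)*2)*1 - 14 = -2/9*1 - 14 = -2/9 - 14 = -128/9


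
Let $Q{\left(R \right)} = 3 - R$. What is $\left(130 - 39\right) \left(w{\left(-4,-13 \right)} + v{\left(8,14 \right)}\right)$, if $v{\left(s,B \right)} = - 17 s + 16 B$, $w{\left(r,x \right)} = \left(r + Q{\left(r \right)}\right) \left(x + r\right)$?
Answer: $3367$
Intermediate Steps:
$w{\left(r,x \right)} = 3 r + 3 x$ ($w{\left(r,x \right)} = \left(r - \left(-3 + r\right)\right) \left(x + r\right) = 3 \left(r + x\right) = 3 r + 3 x$)
$\left(130 - 39\right) \left(w{\left(-4,-13 \right)} + v{\left(8,14 \right)}\right) = \left(130 - 39\right) \left(\left(3 \left(-4\right) + 3 \left(-13\right)\right) + \left(\left(-17\right) 8 + 16 \cdot 14\right)\right) = 91 \left(\left(-12 - 39\right) + \left(-136 + 224\right)\right) = 91 \left(-51 + 88\right) = 91 \cdot 37 = 3367$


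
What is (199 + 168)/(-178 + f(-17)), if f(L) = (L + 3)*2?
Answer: -367/206 ≈ -1.7816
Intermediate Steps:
f(L) = 6 + 2*L (f(L) = (3 + L)*2 = 6 + 2*L)
(199 + 168)/(-178 + f(-17)) = (199 + 168)/(-178 + (6 + 2*(-17))) = 367/(-178 + (6 - 34)) = 367/(-178 - 28) = 367/(-206) = 367*(-1/206) = -367/206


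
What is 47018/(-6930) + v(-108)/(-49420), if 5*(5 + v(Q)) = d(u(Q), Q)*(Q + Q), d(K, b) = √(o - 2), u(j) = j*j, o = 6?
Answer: -165928297/24462900 ≈ -6.7829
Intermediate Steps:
u(j) = j²
d(K, b) = 2 (d(K, b) = √(6 - 2) = √4 = 2)
v(Q) = -5 + 4*Q/5 (v(Q) = -5 + (2*(Q + Q))/5 = -5 + (2*(2*Q))/5 = -5 + (4*Q)/5 = -5 + 4*Q/5)
47018/(-6930) + v(-108)/(-49420) = 47018/(-6930) + (-5 + (⅘)*(-108))/(-49420) = 47018*(-1/6930) + (-5 - 432/5)*(-1/49420) = -23509/3465 - 457/5*(-1/49420) = -23509/3465 + 457/247100 = -165928297/24462900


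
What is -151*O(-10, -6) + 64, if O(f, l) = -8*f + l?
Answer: -11110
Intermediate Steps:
O(f, l) = l - 8*f
-151*O(-10, -6) + 64 = -151*(-6 - 8*(-10)) + 64 = -151*(-6 + 80) + 64 = -151*74 + 64 = -11174 + 64 = -11110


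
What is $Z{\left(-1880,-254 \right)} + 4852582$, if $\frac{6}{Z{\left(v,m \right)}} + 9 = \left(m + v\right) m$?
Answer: $\frac{2630230463720}{542027} \approx 4.8526 \cdot 10^{6}$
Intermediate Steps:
$Z{\left(v,m \right)} = \frac{6}{-9 + m \left(m + v\right)}$ ($Z{\left(v,m \right)} = \frac{6}{-9 + \left(m + v\right) m} = \frac{6}{-9 + m \left(m + v\right)}$)
$Z{\left(-1880,-254 \right)} + 4852582 = \frac{6}{-9 + \left(-254\right)^{2} - -477520} + 4852582 = \frac{6}{-9 + 64516 + 477520} + 4852582 = \frac{6}{542027} + 4852582 = \frac{2630230463720}{542027}$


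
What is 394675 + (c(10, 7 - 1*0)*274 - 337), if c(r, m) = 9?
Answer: 396804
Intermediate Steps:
394675 + (c(10, 7 - 1*0)*274 - 337) = 394675 + (9*274 - 337) = 394675 + (2466 - 337) = 394675 + 2129 = 396804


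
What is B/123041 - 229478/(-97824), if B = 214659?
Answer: 24617002307/6018181392 ≈ 4.0904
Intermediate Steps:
B/123041 - 229478/(-97824) = 214659/123041 - 229478/(-97824) = 214659*(1/123041) - 229478*(-1/97824) = 214659/123041 + 114739/48912 = 24617002307/6018181392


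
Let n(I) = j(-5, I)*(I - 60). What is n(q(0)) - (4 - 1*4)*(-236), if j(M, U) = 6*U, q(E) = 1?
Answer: -354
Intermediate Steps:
n(I) = 6*I*(-60 + I) (n(I) = (6*I)*(I - 60) = (6*I)*(-60 + I) = 6*I*(-60 + I))
n(q(0)) - (4 - 1*4)*(-236) = 6*1*(-60 + 1) - (4 - 1*4)*(-236) = 6*1*(-59) - (4 - 4)*(-236) = -354 - 0*(-236) = -354 - 1*0 = -354 + 0 = -354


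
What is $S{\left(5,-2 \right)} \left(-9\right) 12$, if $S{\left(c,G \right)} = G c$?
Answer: $1080$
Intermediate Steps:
$S{\left(5,-2 \right)} \left(-9\right) 12 = \left(-2\right) 5 \left(-9\right) 12 = \left(-10\right) \left(-9\right) 12 = 90 \cdot 12 = 1080$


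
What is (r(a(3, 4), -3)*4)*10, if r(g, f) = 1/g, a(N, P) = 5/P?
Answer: 32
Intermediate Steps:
(r(a(3, 4), -3)*4)*10 = (4/(5/4))*10 = ((⅘)*4)*10 = (16/5)*10 = 32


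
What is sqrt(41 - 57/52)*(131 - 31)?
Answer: 250*sqrt(1079)/13 ≈ 631.70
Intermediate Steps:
sqrt(41 - 57/52)*(131 - 31) = sqrt(41 - 57*1/52)*100 = sqrt(41 - 57/52)*100 = sqrt(2075/52)*100 = (5*sqrt(1079)/26)*100 = 250*sqrt(1079)/13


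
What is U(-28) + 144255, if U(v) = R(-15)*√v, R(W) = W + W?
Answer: 144255 - 60*I*√7 ≈ 1.4426e+5 - 158.75*I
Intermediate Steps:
R(W) = 2*W
U(v) = -30*√v (U(v) = (2*(-15))*√v = -30*√v)
U(-28) + 144255 = -60*I*√7 + 144255 = 144255 - 60*I*√7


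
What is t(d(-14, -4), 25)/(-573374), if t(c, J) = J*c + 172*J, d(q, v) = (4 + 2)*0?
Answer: -2150/286687 ≈ -0.0074995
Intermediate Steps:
d(q, v) = 0 (d(q, v) = 6*0 = 0)
t(c, J) = 172*J + J*c
t(d(-14, -4), 25)/(-573374) = (25*(172 + 0))/(-573374) = (25*172)*(-1/573374) = 4300*(-1/573374) = -2150/286687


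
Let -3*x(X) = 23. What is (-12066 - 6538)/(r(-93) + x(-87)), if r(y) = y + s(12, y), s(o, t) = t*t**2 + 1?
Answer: 27906/1206685 ≈ 0.023126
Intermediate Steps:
x(X) = -23/3 (x(X) = -1/3*23 = -23/3)
s(o, t) = 1 + t**3 (s(o, t) = t**3 + 1 = 1 + t**3)
r(y) = 1 + y + y**3 (r(y) = y + (1 + y**3) = 1 + y + y**3)
(-12066 - 6538)/(r(-93) + x(-87)) = (-12066 - 6538)/((1 - 93 + (-93)**3) - 23/3) = -18604/((1 - 93 - 804357) - 23/3) = -18604/(-804449 - 23/3) = -18604/(-2413370/3) = -18604*(-3/2413370) = 27906/1206685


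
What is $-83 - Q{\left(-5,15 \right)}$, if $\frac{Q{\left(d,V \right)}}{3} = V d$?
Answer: $142$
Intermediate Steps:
$Q{\left(d,V \right)} = 3 V d$
$-83 - Q{\left(-5,15 \right)} = -83 - 3 \cdot 15 \left(-5\right) = -83 - -225 = -83 + 225 = 142$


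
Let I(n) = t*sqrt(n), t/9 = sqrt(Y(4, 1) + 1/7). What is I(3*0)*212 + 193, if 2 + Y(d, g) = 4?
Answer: 193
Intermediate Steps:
Y(d, g) = 2 (Y(d, g) = -2 + 4 = 2)
t = 9*sqrt(105)/7 (t = 9*sqrt(2 + 1/7) = 9*sqrt(15/7) = 9*(sqrt(105)/7) = 9*sqrt(105)/7 ≈ 13.175)
I(n) = 9*sqrt(105)*sqrt(n)/7 (I(n) = (9*sqrt(105)/7)*sqrt(n) = 9*sqrt(105)*sqrt(n)/7)
I(3*0)*212 + 193 = (9*sqrt(105)*sqrt(3*0)/7)*212 + 193 = (9*sqrt(105)*sqrt(0)/7)*212 + 193 = ((9/7)*sqrt(105)*0)*212 + 193 = 0*212 + 193 = 0 + 193 = 193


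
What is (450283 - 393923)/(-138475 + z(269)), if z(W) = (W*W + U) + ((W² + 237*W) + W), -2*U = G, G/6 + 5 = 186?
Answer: 28180/34863 ≈ 0.80831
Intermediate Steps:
G = 1086 (G = -30 + 6*186 = -30 + 1116 = 1086)
U = -543 (U = -½*1086 = -543)
z(W) = -543 + 2*W² + 238*W (z(W) = (W*W - 543) + ((W² + 237*W) + W) = (W² - 543) + (W² + 238*W) = (-543 + W²) + (W² + 238*W) = -543 + 2*W² + 238*W)
(450283 - 393923)/(-138475 + z(269)) = (450283 - 393923)/(-138475 + (-543 + 2*269² + 238*269)) = 56360/(-138475 + (-543 + 2*72361 + 64022)) = 56360/(-138475 + (-543 + 144722 + 64022)) = 56360/(-138475 + 208201) = 56360/69726 = 56360*(1/69726) = 28180/34863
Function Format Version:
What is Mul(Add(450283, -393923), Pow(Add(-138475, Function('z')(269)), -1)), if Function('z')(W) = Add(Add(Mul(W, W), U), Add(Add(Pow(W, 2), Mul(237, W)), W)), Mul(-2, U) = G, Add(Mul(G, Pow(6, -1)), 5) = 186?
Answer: Rational(28180, 34863) ≈ 0.80831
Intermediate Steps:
G = 1086 (G = Add(-30, Mul(6, 186)) = Add(-30, 1116) = 1086)
U = -543 (U = Mul(Rational(-1, 2), 1086) = -543)
Function('z')(W) = Add(-543, Mul(2, Pow(W, 2)), Mul(238, W)) (Function('z')(W) = Add(Add(Mul(W, W), -543), Add(Add(Pow(W, 2), Mul(237, W)), W)) = Add(Add(Pow(W, 2), -543), Add(Pow(W, 2), Mul(238, W))) = Add(Add(-543, Pow(W, 2)), Add(Pow(W, 2), Mul(238, W))) = Add(-543, Mul(2, Pow(W, 2)), Mul(238, W)))
Mul(Add(450283, -393923), Pow(Add(-138475, Function('z')(269)), -1)) = Mul(Add(450283, -393923), Pow(Add(-138475, Add(-543, Mul(2, Pow(269, 2)), Mul(238, 269))), -1)) = Mul(56360, Pow(Add(-138475, Add(-543, Mul(2, 72361), 64022)), -1)) = Mul(56360, Pow(Add(-138475, Add(-543, 144722, 64022)), -1)) = Mul(56360, Pow(Add(-138475, 208201), -1)) = Mul(56360, Pow(69726, -1)) = Mul(56360, Rational(1, 69726)) = Rational(28180, 34863)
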